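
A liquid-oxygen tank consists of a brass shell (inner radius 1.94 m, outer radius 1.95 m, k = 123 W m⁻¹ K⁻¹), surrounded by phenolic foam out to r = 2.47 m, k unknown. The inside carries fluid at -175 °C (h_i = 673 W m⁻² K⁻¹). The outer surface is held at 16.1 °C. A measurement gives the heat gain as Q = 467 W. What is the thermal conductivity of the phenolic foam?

ΣR = ΔT/Q = |-175 − 16.1|/467 = 0.4092 K/W
Known resistances:
  R_conv,in = 1/(4πr²h) = 1/(4π·1.94²·673) = 3.142×10^-5 K/W
  R_brass = (1/1.94 − 1/1.95)/(4πk) = 0.002643/(4π·123) = 1.710×10^-6 K/W
R_phenolic foam = ΣR − ΣR_known = 0.4092 − 3.313×10^-5 = 0.4092 K/W
(1/r₁−1/r₂)/(4πk) = 0.4092 ⇒ k = 0.1080/(4π·0.4092) = 0.0210 W/m·K

k = 0.0210 W/m·K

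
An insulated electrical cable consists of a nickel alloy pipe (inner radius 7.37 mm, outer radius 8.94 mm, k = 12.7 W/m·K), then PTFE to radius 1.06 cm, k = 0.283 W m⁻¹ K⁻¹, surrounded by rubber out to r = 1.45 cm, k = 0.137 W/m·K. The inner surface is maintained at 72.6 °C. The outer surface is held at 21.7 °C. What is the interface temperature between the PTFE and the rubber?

Resistance network (inner→outer):
  R'_nickel alloy = ln(0.00894/0.00737)/(2πk) = 0.1931/(2π·12.7) = 0.002420 m·K/W
  R'_PTFE = ln(0.0106/0.00894)/(2πk) = 0.1703/(2π·0.283) = 0.09578 m·K/W
  R'_rubber = ln(0.0145/0.0106)/(2πk) = 0.3133/(2π·0.137) = 0.3640 m·K/W
ΣR = 0.002420 + 0.09578 + 0.3640 = 0.4622 m·K/W
Q' = ΔT/ΣR = (72.6 °C − 21.7 °C)/0.4622 = 110.1 W/m
From the inner boundary to the PTFE/rubber interface, ΣR_partial = 0.09820 m·K/W.
T_interface = T_in − Q'·ΣR_partial = 72.6 °C − (110.1)(0.09820) = 61.8 °C

T = 61.8 °C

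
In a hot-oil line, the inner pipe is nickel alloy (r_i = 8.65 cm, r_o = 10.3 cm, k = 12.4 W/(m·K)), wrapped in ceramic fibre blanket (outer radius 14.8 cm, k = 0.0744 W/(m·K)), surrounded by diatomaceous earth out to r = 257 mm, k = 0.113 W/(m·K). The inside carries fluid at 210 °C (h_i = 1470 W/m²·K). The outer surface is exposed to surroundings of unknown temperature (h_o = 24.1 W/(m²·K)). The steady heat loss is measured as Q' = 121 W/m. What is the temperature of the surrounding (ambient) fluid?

T_out = 18.6 °C

Series resistances:
  R'_conv,in = 1/(2πr h) = 1/(2π·0.0865·1470) = 0.001252 m·K/W
  R'_nickel alloy = ln(0.103/0.0865)/(2πk) = 0.1746/(2π·12.4) = 0.002241 m·K/W
  R'_ceramic fibre blanket = ln(0.148/0.103)/(2πk) = 0.3625/(2π·0.0744) = 0.7754 m·K/W
  R'_diatomaceous earth = ln(0.257/0.148)/(2πk) = 0.5519/(2π·0.113) = 0.7773 m·K/W
  R'_conv,out = 1/(2πr h) = 1/(2π·0.257·24.1) = 0.02570 m·K/W
ΣR = 1.582 m·K/W
ΔT = Q'·ΣR = 121 × 1.582 = 191.4 K
Heat flows outward, so T_out = T_in − ΔT = 210 − 191.4 = 18.6 °C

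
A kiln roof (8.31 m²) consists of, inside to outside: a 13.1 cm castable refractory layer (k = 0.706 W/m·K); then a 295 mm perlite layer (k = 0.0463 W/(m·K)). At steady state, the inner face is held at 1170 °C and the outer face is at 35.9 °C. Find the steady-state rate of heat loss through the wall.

Q = 1440 W

Treat each layer as a resistance in series:
  R_castable refractory = L/(kA) = 0.131/(0.706·8.31) = 0.02233 K/W
  R_perlite = L/(kA) = 0.295/(0.0463·8.31) = 0.7667 K/W
ΣR = 0.02233 + 0.7667 = 0.7890 K/W
Q = ΔT/ΣR = (1170 °C − 35.9 °C)/0.7890 = 1440 W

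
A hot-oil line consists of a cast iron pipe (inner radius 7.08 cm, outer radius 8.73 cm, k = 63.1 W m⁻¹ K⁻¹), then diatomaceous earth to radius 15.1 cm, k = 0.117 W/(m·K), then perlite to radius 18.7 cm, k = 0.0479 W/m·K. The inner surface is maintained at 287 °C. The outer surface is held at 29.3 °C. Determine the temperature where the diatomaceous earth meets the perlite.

T = 155 °C

Treat each layer as a resistance in series:
  R'_cast iron = ln(0.0873/0.0708)/(2πk) = 0.2095/(2π·63.1) = 5.284×10^-4 m·K/W
  R'_diatomaceous earth = ln(0.151/0.0873)/(2πk) = 0.5479/(2π·0.117) = 0.7453 m·K/W
  R'_perlite = ln(0.187/0.151)/(2πk) = 0.2138/(2π·0.0479) = 0.7105 m·K/W
ΣR = 5.284×10^-4 + 0.7453 + 0.7105 = 1.456 m·K/W
Q' = ΔT/ΣR = (287 °C − 29.3 °C)/1.456 = 177.0 W/m
From the inner boundary to the diatomaceous earth/perlite interface, ΣR_partial = 0.7458 m·K/W.
T_interface = T_in − Q'·ΣR_partial = 287 °C − (177.0)(0.7458) = 155 °C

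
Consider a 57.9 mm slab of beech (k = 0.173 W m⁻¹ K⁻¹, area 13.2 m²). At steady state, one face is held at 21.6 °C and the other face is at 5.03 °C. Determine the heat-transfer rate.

Q = 654 W

Q = kA·ΔT/L = 0.173 × 13.2 × |21.6 °C − 5.03 °C| / 0.0579 = 654 W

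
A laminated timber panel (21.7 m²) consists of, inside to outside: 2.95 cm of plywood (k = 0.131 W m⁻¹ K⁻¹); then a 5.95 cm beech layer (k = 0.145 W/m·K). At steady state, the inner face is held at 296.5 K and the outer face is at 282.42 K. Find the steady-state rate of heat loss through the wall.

Treat each layer as a resistance in series:
  R_plywood = L/(kA) = 0.0295/(0.131·21.7) = 0.01038 K/W
  R_beech = L/(kA) = 0.0595/(0.145·21.7) = 0.01891 K/W
ΣR = 0.01038 + 0.01891 = 0.02929 K/W
Q = ΔT/ΣR = (296.5 K − 282.42 K)/0.02929 = 481 W

Q = 481 W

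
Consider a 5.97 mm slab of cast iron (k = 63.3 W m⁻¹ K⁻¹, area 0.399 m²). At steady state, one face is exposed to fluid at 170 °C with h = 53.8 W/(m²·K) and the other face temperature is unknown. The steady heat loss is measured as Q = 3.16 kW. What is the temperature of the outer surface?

T_out = 22.0 °C

Series resistances:
  R_conv,in = 1/(hA) = 1/(53.8·0.399) = 0.04658 K/W
  R_cast iron = L/(kA) = 0.00597/(63.3·0.399) = 2.364×10^-4 K/W
ΣR = 0.04682 K/W
ΔT = Q·ΣR = 3160 × 0.04682 = 148.0 K
Heat flows outward, so T_out = T_in − ΔT = 170 − 148.0 = 22.0 °C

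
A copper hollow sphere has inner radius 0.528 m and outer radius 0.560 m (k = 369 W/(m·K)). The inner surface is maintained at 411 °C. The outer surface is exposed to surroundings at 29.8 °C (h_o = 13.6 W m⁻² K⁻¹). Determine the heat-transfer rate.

Treat each layer as a resistance in series:
  R_copper = (1/0.528 − 1/0.560)/(4πk) = 0.1082/(4π·369) = 2.334×10^-5 K/W
  R_conv,out = 1/(4πr²h) = 1/(4π·0.560²·13.6) = 0.01866 K/W
ΣR = 2.334×10^-5 + 0.01866 = 0.01868 K/W
Q = ΔT/ΣR = (411 °C − 29.8 °C)/0.01868 = 20400 W

Q = 20.4 kW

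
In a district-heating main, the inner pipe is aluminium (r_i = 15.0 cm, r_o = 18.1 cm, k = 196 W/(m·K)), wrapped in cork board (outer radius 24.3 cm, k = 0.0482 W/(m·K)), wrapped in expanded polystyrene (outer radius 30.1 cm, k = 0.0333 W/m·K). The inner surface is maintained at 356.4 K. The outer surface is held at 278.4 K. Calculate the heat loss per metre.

Series thermal resistances, inner to outer:
  R'_aluminium = ln(0.181/0.150)/(2πk) = 0.1879/(2π·196) = 1.525×10^-4 m·K/W
  R'_cork board = ln(0.243/0.181)/(2πk) = 0.2946/(2π·0.0482) = 0.9726 m·K/W
  R'_expanded polystyrene = ln(0.301/0.243)/(2πk) = 0.2140/(2π·0.0333) = 1.023 m·K/W
ΣR = 1.525×10^-4 + 0.9726 + 1.023 = 1.996 m·K/W
Q' = ΔT/ΣR = (356.4 K − 278.4 K)/1.996 = 39.1 W/m

Q' = 39.1 W/m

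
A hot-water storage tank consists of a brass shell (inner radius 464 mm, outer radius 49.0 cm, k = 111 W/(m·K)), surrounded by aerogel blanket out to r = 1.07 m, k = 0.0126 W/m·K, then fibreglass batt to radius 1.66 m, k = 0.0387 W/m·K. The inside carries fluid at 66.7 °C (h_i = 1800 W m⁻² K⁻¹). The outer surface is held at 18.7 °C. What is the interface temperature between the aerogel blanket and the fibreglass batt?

T = 23.0 °C

Treat each layer as a resistance in series:
  R_conv,in = 1/(4πr²h) = 1/(4π·0.464²·1800) = 2.053×10^-4 K/W
  R_brass = (1/0.464 − 1/0.490)/(4πk) = 0.1144/(4π·111) = 8.198×10^-5 K/W
  R_aerogel blanket = (1/0.490 − 1/1.07)/(4πk) = 1.106/(4π·0.0126) = 6.987 K/W
  R_fibreglass batt = (1/1.07 − 1/1.66)/(4πk) = 0.3322/(4π·0.0387) = 0.6830 K/W
ΣR = 2.053×10^-4 + 8.198×10^-5 + 6.987 + 0.6830 = 7.670 K/W
Q = ΔT/ΣR = (66.7 °C − 18.7 °C)/7.670 = 6.258 W
From the inner boundary to the aerogel blanket/fibreglass batt interface, ΣR_partial = 6.987 K/W.
T_interface = T_in − Q·ΣR_partial = 66.7 °C − (6.258)(6.987) = 23.0 °C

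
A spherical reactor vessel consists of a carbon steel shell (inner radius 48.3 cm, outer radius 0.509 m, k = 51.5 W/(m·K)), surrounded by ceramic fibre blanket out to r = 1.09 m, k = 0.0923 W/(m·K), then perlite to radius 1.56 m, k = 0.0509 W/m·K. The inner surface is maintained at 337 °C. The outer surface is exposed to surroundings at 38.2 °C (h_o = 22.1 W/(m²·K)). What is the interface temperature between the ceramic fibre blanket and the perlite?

T = 135 °C

Resistance network (inner→outer):
  R_carbon steel = (1/0.483 − 1/0.509)/(4πk) = 0.1058/(4π·51.5) = 1.634×10^-4 K/W
  R_ceramic fibre blanket = (1/0.509 − 1/1.09)/(4πk) = 1.047/(4π·0.0923) = 0.9029 K/W
  R_perlite = (1/1.09 − 1/1.56)/(4πk) = 0.2764/(4π·0.0509) = 0.4321 K/W
  R_conv,out = 1/(4πr²h) = 1/(4π·1.56²·22.1) = 0.001480 K/W
ΣR = 1.634×10^-4 + 0.9029 + 0.4321 + 0.001480 = 1.337 K/W
Q = ΔT/ΣR = (337 °C − 38.2 °C)/1.337 = 223.5 W
From the inner boundary to the ceramic fibre blanket/perlite interface, ΣR_partial = 0.9031 K/W.
T_interface = T_in − Q·ΣR_partial = 337 °C − (223.5)(0.9031) = 135 °C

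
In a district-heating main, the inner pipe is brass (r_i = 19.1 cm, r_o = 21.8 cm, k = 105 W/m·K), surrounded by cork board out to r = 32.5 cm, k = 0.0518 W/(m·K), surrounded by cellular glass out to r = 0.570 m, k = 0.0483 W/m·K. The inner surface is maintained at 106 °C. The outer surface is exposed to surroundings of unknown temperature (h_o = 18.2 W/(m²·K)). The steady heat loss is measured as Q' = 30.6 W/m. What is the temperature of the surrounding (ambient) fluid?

T_out = 11.3 °C

Series resistances:
  R'_brass = ln(0.218/0.191)/(2πk) = 0.1322/(2π·105) = 2.004×10^-4 m·K/W
  R'_cork board = ln(0.325/0.218)/(2πk) = 0.3993/(2π·0.0518) = 1.227 m·K/W
  R'_cellular glass = ln(0.570/0.325)/(2πk) = 0.5618/(2π·0.0483) = 1.851 m·K/W
  R'_conv,out = 1/(2πr h) = 1/(2π·0.570·18.2) = 0.01534 m·K/W
ΣR = 3.094 m·K/W
ΔT = Q'·ΣR = 30.6 × 3.094 = 94.68 K
Heat flows outward, so T_out = T_in − ΔT = 106 − 94.68 = 11.3 °C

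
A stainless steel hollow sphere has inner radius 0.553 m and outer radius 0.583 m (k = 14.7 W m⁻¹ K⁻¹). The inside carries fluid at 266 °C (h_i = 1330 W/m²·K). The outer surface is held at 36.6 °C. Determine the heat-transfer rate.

Series thermal resistances, inner to outer:
  R_conv,in = 1/(4πr²h) = 1/(4π·0.553²·1330) = 1.957×10^-4 K/W
  R_stainless steel = (1/0.553 − 1/0.583)/(4πk) = 0.09305/(4π·14.7) = 5.037×10^-4 K/W
ΣR = 1.957×10^-4 + 5.037×10^-4 = 6.994×10^-4 K/W
Q = ΔT/ΣR = (266 °C − 36.6 °C)/6.994×10^-4 = 3.28×10^5 W

Q = 3.28×10^5 W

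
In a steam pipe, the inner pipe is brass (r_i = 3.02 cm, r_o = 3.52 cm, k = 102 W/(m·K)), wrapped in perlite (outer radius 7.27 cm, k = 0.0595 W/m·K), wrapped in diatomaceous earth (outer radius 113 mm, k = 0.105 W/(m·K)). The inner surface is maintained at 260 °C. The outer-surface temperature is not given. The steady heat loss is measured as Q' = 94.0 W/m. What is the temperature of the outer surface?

Sum the resistances:
  R'_brass = ln(0.0352/0.0302)/(2πk) = 0.1532/(2π·102) = 2.391×10^-4 m·K/W
  R'_perlite = ln(0.0727/0.0352)/(2πk) = 0.7253/(2π·0.0595) = 1.940 m·K/W
  R'_diatomaceous earth = ln(0.113/0.0727)/(2πk) = 0.4410/(2π·0.105) = 0.6685 m·K/W
ΣR = 2.609 m·K/W
ΔT = Q'·ΣR = 94.0 × 2.609 = 245.2 K
Heat flows outward, so T_out = T_in − ΔT = 260 − 245.2 = 14.8 °C

T_out = 14.8 °C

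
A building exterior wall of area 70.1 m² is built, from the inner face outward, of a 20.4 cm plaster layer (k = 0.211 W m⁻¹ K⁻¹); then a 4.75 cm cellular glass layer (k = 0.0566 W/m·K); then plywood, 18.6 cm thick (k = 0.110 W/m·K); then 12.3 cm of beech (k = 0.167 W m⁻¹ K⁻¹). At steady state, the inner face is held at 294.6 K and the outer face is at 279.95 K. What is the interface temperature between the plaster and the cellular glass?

Resistance network (inner→outer):
  R_plaster = L/(kA) = 0.204/(0.211·70.1) = 0.01379 K/W
  R_cellular glass = L/(kA) = 0.0475/(0.0566·70.1) = 0.01197 K/W
  R_plywood = L/(kA) = 0.186/(0.110·70.1) = 0.02412 K/W
  R_beech = L/(kA) = 0.123/(0.167·70.1) = 0.01051 K/W
ΣR = 0.01379 + 0.01197 + 0.02412 + 0.01051 = 0.06039 K/W
Q = ΔT/ΣR = (294.6 K − 279.95 K)/0.06039 = 242.6 W
From the inner boundary to the plaster/cellular glass interface, ΣR_partial = 0.01379 K/W.
T_interface = T_in − Q·ΣR_partial = 294.6 K − (242.6)(0.01379) = 291.3 K

T = 291.3 K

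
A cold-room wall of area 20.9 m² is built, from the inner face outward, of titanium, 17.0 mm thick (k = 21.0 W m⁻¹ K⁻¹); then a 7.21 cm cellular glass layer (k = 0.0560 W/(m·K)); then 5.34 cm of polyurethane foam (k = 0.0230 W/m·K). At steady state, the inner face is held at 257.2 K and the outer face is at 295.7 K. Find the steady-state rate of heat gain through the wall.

Treat each layer as a resistance in series:
  R_titanium = L/(kA) = 0.0170/(21.0·20.9) = 3.873×10^-5 K/W
  R_cellular glass = L/(kA) = 0.0721/(0.0560·20.9) = 0.06160 K/W
  R_polyurethane foam = L/(kA) = 0.0534/(0.0230·20.9) = 0.1111 K/W
ΣR = 3.873×10^-5 + 0.06160 + 0.1111 = 0.1727 K/W
Q = ΔT/ΣR = (257.2 K − 295.7 K)/0.1727 = -223 W
(Negative Q ⇒ heat flows inward; heat gain = 223 W.)

Q = 223 W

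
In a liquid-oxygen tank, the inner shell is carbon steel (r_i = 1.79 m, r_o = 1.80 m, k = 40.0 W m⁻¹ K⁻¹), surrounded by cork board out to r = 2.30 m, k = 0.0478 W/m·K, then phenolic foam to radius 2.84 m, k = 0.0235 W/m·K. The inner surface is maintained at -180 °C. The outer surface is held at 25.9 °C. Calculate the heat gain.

Series thermal resistances, inner to outer:
  R_carbon steel = (1/1.79 − 1/1.80)/(4πk) = 0.003104/(4π·40.0) = 6.175×10^-6 K/W
  R_cork board = (1/1.80 − 1/2.30)/(4πk) = 0.1208/(4π·0.0478) = 0.2011 K/W
  R_phenolic foam = (1/2.30 − 1/2.84)/(4πk) = 0.08267/(4π·0.0235) = 0.2799 K/W
ΣR = 6.175×10^-6 + 0.2011 + 0.2799 = 0.4810 K/W
Q = ΔT/ΣR = (-180 °C − 25.9 °C)/0.4810 = -428 W
(Negative Q ⇒ heat flows inward; heat gain = 428 W.)

Q = 428 W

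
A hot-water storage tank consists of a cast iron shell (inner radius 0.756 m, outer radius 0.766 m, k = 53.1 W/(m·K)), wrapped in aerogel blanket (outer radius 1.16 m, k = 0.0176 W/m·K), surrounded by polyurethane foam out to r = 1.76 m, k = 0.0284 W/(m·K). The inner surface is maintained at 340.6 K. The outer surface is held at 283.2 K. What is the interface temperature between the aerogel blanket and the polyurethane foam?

T = 299.9 K

Series thermal resistances, inner to outer:
  R_cast iron = (1/0.756 − 1/0.766)/(4πk) = 0.01727/(4π·53.1) = 2.588×10^-5 K/W
  R_aerogel blanket = (1/0.766 − 1/1.16)/(4πk) = 0.4434/(4π·0.0176) = 2.005 K/W
  R_polyurethane foam = (1/1.16 − 1/1.76)/(4πk) = 0.2939/(4π·0.0284) = 0.8235 K/W
ΣR = 2.588×10^-5 + 2.005 + 0.8235 = 2.829 K/W
Q = ΔT/ΣR = (340.6 K − 283.2 K)/2.829 = 20.29 W
From the inner boundary to the aerogel blanket/polyurethane foam interface, ΣR_partial = 2.005 K/W.
T_interface = T_in − Q·ΣR_partial = 340.6 K − (20.29)(2.005) = 299.9 K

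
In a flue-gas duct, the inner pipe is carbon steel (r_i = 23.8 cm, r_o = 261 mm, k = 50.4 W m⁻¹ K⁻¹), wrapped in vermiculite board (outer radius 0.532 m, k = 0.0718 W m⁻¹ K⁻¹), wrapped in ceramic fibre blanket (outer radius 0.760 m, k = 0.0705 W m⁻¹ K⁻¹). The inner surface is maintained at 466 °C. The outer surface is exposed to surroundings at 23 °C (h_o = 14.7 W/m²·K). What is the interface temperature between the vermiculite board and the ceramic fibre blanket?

T = 174 °C

Series thermal resistances, inner to outer:
  R'_carbon steel = ln(0.261/0.238)/(2πk) = 0.09225/(2π·50.4) = 2.913×10^-4 m·K/W
  R'_vermiculite board = ln(0.532/0.261)/(2πk) = 0.7121/(2π·0.0718) = 1.579 m·K/W
  R'_ceramic fibre blanket = ln(0.760/0.532)/(2πk) = 0.3567/(2π·0.0705) = 0.8052 m·K/W
  R'_conv,out = 1/(2πr h) = 1/(2π·0.760·14.7) = 0.01425 m·K/W
ΣR = 2.913×10^-4 + 1.579 + 0.8052 + 0.01425 = 2.399 m·K/W
Q' = ΔT/ΣR = (466 °C − 23 °C)/2.399 = 184.7 W/m
From the inner boundary to the vermiculite board/ceramic fibre blanket interface, ΣR_partial = 1.579 m·K/W.
T_interface = T_in − Q'·ΣR_partial = 466 °C − (184.7)(1.579) = 174 °C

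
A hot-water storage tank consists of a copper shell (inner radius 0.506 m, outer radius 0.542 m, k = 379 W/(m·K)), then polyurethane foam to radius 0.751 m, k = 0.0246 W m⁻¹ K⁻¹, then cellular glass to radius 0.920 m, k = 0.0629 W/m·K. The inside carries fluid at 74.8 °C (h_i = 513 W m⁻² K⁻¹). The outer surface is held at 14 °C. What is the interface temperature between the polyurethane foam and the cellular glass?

T = 23.5 °C

Resistance network (inner→outer):
  R_conv,in = 1/(4πr²h) = 1/(4π·0.506²·513) = 6.059×10^-4 K/W
  R_copper = (1/0.506 − 1/0.542)/(4πk) = 0.1313/(4π·379) = 2.756×10^-5 K/W
  R_polyurethane foam = (1/0.542 − 1/0.751)/(4πk) = 0.5135/(4π·0.0246) = 1.661 K/W
  R_cellular glass = (1/0.751 − 1/0.920)/(4πk) = 0.2446/(4π·0.0629) = 0.3095 K/W
ΣR = 6.059×10^-4 + 2.756×10^-5 + 1.661 + 0.3095 = 1.971 K/W
Q = ΔT/ΣR = (74.8 °C − 14 °C)/1.971 = 30.85 W
From the inner boundary to the polyurethane foam/cellular glass interface, ΣR_partial = 1.662 K/W.
T_interface = T_in − Q·ΣR_partial = 74.8 °C − (30.85)(1.662) = 23.5 °C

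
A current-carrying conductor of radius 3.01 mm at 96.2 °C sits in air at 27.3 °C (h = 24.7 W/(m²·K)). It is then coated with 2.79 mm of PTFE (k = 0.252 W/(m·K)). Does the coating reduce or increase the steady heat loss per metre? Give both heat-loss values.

increases: 32.2 → 45.2 W/m

Critical radius for a cylinder: r_cr = k/h = 0.0102 m = 1.02 cm.
Outer radius after coating: r₂ = 0.00301 + 0.00279 = 0.00580 m.
Since r₁ < r_cr and r₂ ≤ r_cr, the coating moves toward the maximum at r_cr — heat loss rises.
Bare: R = 1/(2πr₁h) = 2.141 m·K/W; Q = 68.9/2.141 = 32.2 W/m.
Coated: R = R_cond + R_conv = 1.525 m·K/W; Q = 68.9/1.525 = 45.2 W/m.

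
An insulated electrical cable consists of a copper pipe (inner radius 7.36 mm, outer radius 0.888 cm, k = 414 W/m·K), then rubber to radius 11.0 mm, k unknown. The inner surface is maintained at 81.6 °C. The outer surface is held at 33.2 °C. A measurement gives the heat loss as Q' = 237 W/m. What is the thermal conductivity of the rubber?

k = 0.167 W/m·K

ΣR = ΔT/Q' = |81.6 − 33.2|/237 = 0.2042 m·K/W
Known resistances:
  R'_copper = ln(0.00888/0.00736)/(2πk) = 0.1877/(2π·414) = 7.217×10^-5 m·K/W
R_rubber = ΣR − ΣR_known = 0.2042 − 7.217×10^-5 = 0.2041 m·K/W
ln(r₂/r₁)/(2πk) = 0.2041 ⇒ k = 0.2141/(2π·0.2041) = 0.167 W/m·K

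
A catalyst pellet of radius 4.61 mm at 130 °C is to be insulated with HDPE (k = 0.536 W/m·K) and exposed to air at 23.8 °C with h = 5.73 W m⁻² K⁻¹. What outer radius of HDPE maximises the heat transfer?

r_cr = 18.7 cm

For a sphere, r_cr = 2k_ins/h = 2·0.536/5.73 = 0.187 m = 18.7 cm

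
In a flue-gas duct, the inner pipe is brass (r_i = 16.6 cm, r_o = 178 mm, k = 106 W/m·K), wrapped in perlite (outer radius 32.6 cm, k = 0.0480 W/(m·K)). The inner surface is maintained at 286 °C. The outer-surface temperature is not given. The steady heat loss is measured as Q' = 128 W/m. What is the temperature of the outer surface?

Series resistances:
  R'_brass = ln(0.178/0.166)/(2πk) = 0.06980/(2π·106) = 1.048×10^-4 m·K/W
  R'_perlite = ln(0.326/0.178)/(2πk) = 0.6051/(2π·0.0480) = 2.006 m·K/W
ΣR = 2.006 m·K/W
ΔT = Q'·ΣR = 128 × 2.006 = 256.8 K
Heat flows outward, so T_out = T_in − ΔT = 286 − 256.8 = 29.2 °C

T_out = 29.2 °C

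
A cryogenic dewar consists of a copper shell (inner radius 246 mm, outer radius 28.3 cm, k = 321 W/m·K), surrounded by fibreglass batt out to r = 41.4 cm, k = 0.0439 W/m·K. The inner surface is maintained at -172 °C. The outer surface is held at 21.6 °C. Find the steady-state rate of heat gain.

Treat each layer as a resistance in series:
  R_copper = (1/0.246 − 1/0.283)/(4πk) = 0.5315/(4π·321) = 1.318×10^-4 K/W
  R_fibreglass batt = (1/0.283 − 1/0.414)/(4πk) = 1.118/(4π·0.0439) = 2.027 K/W
ΣR = 1.318×10^-4 + 2.027 = 2.027 K/W
Q = ΔT/ΣR = (-172 °C − 21.6 °C)/2.027 = -95.5 W
(Negative Q ⇒ heat flows inward; heat gain = 95.5 W.)

Q = 95.5 W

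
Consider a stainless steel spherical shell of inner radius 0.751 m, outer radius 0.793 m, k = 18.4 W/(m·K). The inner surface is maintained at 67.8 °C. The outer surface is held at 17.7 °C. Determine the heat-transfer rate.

Q = 1.64×10^5 W

Q = 4πk·ΔT/(1/r₁ − 1/r₂) = 4π × 18.4 × 50.1 / (1/0.751 − 1/0.793) = 1.64×10^5 W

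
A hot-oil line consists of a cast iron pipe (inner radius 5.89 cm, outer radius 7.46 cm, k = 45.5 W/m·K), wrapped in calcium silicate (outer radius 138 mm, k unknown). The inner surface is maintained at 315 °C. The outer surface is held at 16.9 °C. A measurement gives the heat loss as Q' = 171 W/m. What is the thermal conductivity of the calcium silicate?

k = 0.0562 W/m·K

ΣR = ΔT/Q' = |315 − 16.9|/171 = 1.743 m·K/W
Known resistances:
  R'_cast iron = ln(0.0746/0.0589)/(2πk) = 0.2363/(2π·45.5) = 8.266×10^-4 m·K/W
R_calcium silicate = ΣR − ΣR_known = 1.743 − 8.266×10^-4 = 1.742 m·K/W
ln(r₂/r₁)/(2πk) = 1.742 ⇒ k = 0.6151/(2π·1.742) = 0.0562 W/m·K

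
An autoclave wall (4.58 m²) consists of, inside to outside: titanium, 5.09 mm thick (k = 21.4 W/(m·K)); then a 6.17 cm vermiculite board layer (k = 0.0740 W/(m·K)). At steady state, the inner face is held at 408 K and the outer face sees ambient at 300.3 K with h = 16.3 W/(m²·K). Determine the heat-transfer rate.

Q = 551 W

Series thermal resistances, inner to outer:
  R_titanium = L/(kA) = 0.00509/(21.4·4.58) = 5.193×10^-5 K/W
  R_vermiculite board = L/(kA) = 0.0617/(0.0740·4.58) = 0.1820 K/W
  R_conv,out = 1/(hA) = 1/(16.3·4.58) = 0.01340 K/W
ΣR = 5.193×10^-5 + 0.1820 + 0.01340 = 0.1955 K/W
Q = ΔT/ΣR = (408 K − 300.3 K)/0.1955 = 551 W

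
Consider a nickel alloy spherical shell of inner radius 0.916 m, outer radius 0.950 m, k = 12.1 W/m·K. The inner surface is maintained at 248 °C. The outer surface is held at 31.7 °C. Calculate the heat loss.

Q = 4πk·ΔT/(1/r₁ − 1/r₂) = 4π × 12.1 × 216.3 / (1/0.916 − 1/0.950) = 8.42×10^5 W

Q = 842 kW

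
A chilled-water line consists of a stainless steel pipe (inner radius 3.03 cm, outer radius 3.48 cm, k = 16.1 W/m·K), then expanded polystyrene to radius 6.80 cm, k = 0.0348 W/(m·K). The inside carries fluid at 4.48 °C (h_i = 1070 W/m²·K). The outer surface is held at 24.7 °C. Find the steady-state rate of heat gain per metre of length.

Resistance network (inner→outer):
  R'_conv,in = 1/(2πr h) = 1/(2π·0.0303·1070) = 0.004909 m·K/W
  R'_stainless steel = ln(0.0348/0.0303)/(2πk) = 0.1385/(2π·16.1) = 0.001369 m·K/W
  R'_expanded polystyrene = ln(0.0680/0.0348)/(2πk) = 0.6699/(2π·0.0348) = 3.064 m·K/W
ΣR = 0.004909 + 0.001369 + 3.064 = 3.070 m·K/W
Q' = ΔT/ΣR = (4.48 °C − 24.7 °C)/3.070 = -6.59 W/m
(Negative Q' ⇒ heat flows inward; heat gain = 6.59 W/m.)

Q' = 6.59 W/m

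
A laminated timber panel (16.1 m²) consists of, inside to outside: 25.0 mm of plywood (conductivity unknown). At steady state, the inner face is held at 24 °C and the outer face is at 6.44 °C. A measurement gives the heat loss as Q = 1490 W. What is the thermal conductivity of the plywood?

k = 0.132 W/m·K

ΣR = ΔT/Q = |24 − 6.44|/1490 = 0.01179 K/W
L/(kA) = 0.01179 ⇒ k = 0.0250/(0.01179·16.1) = 0.132 W/m·K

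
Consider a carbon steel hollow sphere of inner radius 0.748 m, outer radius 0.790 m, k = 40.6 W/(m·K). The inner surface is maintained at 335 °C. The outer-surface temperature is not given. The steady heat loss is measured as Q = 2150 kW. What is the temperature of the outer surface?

T_out = 35.5 °C

Series resistances:
  R_carbon steel = (1/0.748 − 1/0.790)/(4πk) = 0.07108/(4π·40.6) = 1.393×10^-4 K/W
ΣR = 1.393×10^-4 K/W
ΔT = Q·ΣR = 2.15×10^6 × 1.393×10^-4 = 299.5 K
Heat flows outward, so T_out = T_in − ΔT = 335 − 299.5 = 35.5 °C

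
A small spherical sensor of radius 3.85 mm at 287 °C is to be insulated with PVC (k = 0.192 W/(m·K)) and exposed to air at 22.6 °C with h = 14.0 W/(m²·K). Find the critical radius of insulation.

r_cr = 2.74 cm

For a sphere, r_cr = 2k_ins/h = 2·0.192/14.0 = 0.0274 m = 2.74 cm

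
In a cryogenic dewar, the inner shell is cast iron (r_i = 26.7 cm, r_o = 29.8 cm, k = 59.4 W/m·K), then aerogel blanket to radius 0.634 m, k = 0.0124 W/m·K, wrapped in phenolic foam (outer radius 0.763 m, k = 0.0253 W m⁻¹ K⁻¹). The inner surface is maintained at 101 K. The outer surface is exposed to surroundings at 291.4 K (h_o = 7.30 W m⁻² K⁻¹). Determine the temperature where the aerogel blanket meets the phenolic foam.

Resistance network (inner→outer):
  R_cast iron = (1/0.267 − 1/0.298)/(4πk) = 0.3896/(4π·59.4) = 5.220×10^-4 K/W
  R_aerogel blanket = (1/0.298 − 1/0.634)/(4πk) = 1.778/(4π·0.0124) = 11.41 K/W
  R_phenolic foam = (1/0.634 − 1/0.763)/(4πk) = 0.2667/(4π·0.0253) = 0.8388 K/W
  R_conv,out = 1/(4πr²h) = 1/(4π·0.763²·7.30) = 0.01872 K/W
ΣR = 5.220×10^-4 + 11.41 + 0.8388 + 0.01872 = 12.27 K/W
Q = ΔT/ΣR = (101 K − 291.4 K)/12.27 = -15.52 W
From the inner boundary to the aerogel blanket/phenolic foam interface, ΣR_partial = 11.41 K/W.
T_interface = T_in − Q·ΣR_partial = 101 K − (-15.52)(11.41) = 278.1 K

T = 278.1 K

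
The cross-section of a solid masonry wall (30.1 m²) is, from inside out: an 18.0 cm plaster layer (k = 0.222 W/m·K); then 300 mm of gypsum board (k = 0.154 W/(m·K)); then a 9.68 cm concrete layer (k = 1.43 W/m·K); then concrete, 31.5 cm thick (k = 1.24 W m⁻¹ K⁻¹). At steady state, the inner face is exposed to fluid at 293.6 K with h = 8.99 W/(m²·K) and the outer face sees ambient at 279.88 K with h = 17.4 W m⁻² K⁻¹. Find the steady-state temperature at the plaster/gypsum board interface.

T = 289.7 K

Series thermal resistances, inner to outer:
  R_conv,in = 1/(hA) = 1/(8.99·30.1) = 0.003696 K/W
  R_plaster = L/(kA) = 0.180/(0.222·30.1) = 0.02694 K/W
  R_gypsum board = L/(kA) = 0.300/(0.154·30.1) = 0.06472 K/W
  R_concrete = L/(kA) = 0.0968/(1.43·30.1) = 0.002249 K/W
  R_concrete = L/(kA) = 0.315/(1.24·30.1) = 0.008440 K/W
  R_conv,out = 1/(hA) = 1/(17.4·30.1) = 0.001909 K/W
ΣR = 0.003696 + 0.02694 + 0.06472 + 0.002249 + 0.008440 + 0.001909 = 0.1080 K/W
Q = ΔT/ΣR = (293.6 K − 279.88 K)/0.1080 = 127.0 W
From the inner boundary to the plaster/gypsum board interface, ΣR_partial = 0.03064 K/W.
T_interface = T_in − Q·ΣR_partial = 293.6 K − (127.0)(0.03064) = 289.7 K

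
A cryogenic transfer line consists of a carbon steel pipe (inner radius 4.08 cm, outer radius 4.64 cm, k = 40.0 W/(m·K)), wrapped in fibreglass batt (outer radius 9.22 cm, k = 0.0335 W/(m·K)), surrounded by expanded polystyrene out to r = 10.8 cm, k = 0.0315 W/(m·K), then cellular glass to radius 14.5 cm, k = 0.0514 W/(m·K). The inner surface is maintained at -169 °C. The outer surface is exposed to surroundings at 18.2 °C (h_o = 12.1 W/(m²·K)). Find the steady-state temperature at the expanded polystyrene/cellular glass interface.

T = -18.9 °C

Series thermal resistances, inner to outer:
  R'_carbon steel = ln(0.0464/0.0408)/(2πk) = 0.1286/(2π·40.0) = 5.118×10^-4 m·K/W
  R'_fibreglass batt = ln(0.0922/0.0464)/(2πk) = 0.6867/(2π·0.0335) = 3.262 m·K/W
  R'_expanded polystyrene = ln(0.108/0.0922)/(2πk) = 0.1582/(2π·0.0315) = 0.7992 m·K/W
  R'_cellular glass = ln(0.145/0.108)/(2πk) = 0.2946/(2π·0.0514) = 0.9122 m·K/W
  R'_conv,out = 1/(2πr h) = 1/(2π·0.145·12.1) = 0.09071 m·K/W
ΣR = 5.118×10^-4 + 3.262 + 0.7992 + 0.9122 + 0.09071 = 5.065 m·K/W
Q' = ΔT/ΣR = (-169 °C − 18.2 °C)/5.065 = -36.96 W/m
From the inner boundary to the expanded polystyrene/cellular glass interface, ΣR_partial = 4.062 m·K/W.
T_interface = T_in − Q'·ΣR_partial = -169 °C − (-36.96)(4.062) = -18.9 °C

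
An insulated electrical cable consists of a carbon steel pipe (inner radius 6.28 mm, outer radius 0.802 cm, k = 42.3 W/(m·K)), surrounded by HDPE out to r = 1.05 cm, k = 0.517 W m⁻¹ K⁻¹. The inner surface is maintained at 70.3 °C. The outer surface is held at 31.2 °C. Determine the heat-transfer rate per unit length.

Q' = 466 W/m

Treat each layer as a resistance in series:
  R'_carbon steel = ln(0.00802/0.00628)/(2πk) = 0.2446/(2π·42.3) = 9.202×10^-4 m·K/W
  R'_HDPE = ln(0.0105/0.00802)/(2πk) = 0.2694/(2π·0.517) = 0.08294 m·K/W
ΣR = 9.202×10^-4 + 0.08294 = 0.08386 m·K/W
Q' = ΔT/ΣR = (70.3 °C − 31.2 °C)/0.08386 = 466 W/m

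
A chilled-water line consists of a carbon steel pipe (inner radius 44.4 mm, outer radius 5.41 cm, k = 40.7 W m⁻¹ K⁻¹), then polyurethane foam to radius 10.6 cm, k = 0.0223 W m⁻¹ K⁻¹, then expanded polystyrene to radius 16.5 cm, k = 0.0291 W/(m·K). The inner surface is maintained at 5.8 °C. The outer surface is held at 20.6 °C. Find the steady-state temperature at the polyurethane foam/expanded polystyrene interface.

Series thermal resistances, inner to outer:
  R'_carbon steel = ln(0.0541/0.0444)/(2πk) = 0.1976/(2π·40.7) = 7.727×10^-4 m·K/W
  R'_polyurethane foam = ln(0.106/0.0541)/(2πk) = 0.6726/(2π·0.0223) = 4.800 m·K/W
  R'_expanded polystyrene = ln(0.165/0.106)/(2πk) = 0.4425/(2π·0.0291) = 2.420 m·K/W
ΣR = 7.727×10^-4 + 4.800 + 2.420 = 7.221 m·K/W
Q' = ΔT/ΣR = (5.8 °C − 20.6 °C)/7.221 = -2.050 W/m
From the inner boundary to the polyurethane foam/expanded polystyrene interface, ΣR_partial = 4.801 m·K/W.
T_interface = T_in − Q'·ΣR_partial = 5.8 °C − (-2.050)(4.801) = 15.6 °C

T = 15.6 °C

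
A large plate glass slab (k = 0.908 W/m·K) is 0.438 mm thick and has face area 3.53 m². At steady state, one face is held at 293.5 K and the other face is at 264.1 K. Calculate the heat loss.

Q = kA·ΔT/L = 0.908 × 3.53 × |293.5 K − 264.1 K| / 4.38×10^-4 = 2.15×10^5 W

Q = 2.15×10^5 W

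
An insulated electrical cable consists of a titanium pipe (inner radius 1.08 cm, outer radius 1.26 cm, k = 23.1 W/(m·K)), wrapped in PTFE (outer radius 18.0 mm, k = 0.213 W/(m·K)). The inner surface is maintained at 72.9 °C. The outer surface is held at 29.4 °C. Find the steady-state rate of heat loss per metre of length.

Series thermal resistances, inner to outer:
  R'_titanium = ln(0.0126/0.0108)/(2πk) = 0.1542/(2π·23.1) = 0.001062 m·K/W
  R'_PTFE = ln(0.0180/0.0126)/(2πk) = 0.3567/(2π·0.213) = 0.2665 m·K/W
ΣR = 0.001062 + 0.2665 = 0.2676 m·K/W
Q' = ΔT/ΣR = (72.9 °C − 29.4 °C)/0.2676 = 163 W/m

Q' = 163 W/m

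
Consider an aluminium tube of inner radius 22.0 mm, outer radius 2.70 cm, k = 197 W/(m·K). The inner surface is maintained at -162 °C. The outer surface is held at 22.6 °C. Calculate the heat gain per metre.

Q' = 2πk·ΔT/ln(r₂/r₁) = 2π × 197 × 184.6 / ln(0.0270/0.0220) = 1.12×10^6 W/m

Q' = 1120 kW/m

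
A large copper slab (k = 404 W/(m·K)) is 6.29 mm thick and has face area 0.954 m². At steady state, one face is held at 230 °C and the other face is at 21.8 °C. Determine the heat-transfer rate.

Q = kA·ΔT/L = 404 × 0.954 × |230 °C − 21.8 °C| / 0.00629 = 1.28×10^7 W

Q = 12800 kW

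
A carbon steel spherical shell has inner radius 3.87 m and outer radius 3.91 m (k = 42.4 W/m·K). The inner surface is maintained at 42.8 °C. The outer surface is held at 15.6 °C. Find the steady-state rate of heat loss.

Q = 5.48×10^6 W

Q = 4πk·ΔT/(1/r₁ − 1/r₂) = 4π × 42.4 × 27.2 / (1/3.87 − 1/3.91) = 5.48×10^6 W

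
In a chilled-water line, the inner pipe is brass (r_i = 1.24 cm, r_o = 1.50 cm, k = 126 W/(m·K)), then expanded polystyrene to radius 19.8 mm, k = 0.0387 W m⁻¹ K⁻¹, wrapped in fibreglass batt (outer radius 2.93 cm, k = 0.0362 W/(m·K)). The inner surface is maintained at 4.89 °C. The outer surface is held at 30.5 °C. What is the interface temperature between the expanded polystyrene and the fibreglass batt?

Treat each layer as a resistance in series:
  R'_brass = ln(0.0150/0.0124)/(2πk) = 0.1904/(2π·126) = 2.404×10^-4 m·K/W
  R'_expanded polystyrene = ln(0.0198/0.0150)/(2πk) = 0.2776/(2π·0.0387) = 1.142 m·K/W
  R'_fibreglass batt = ln(0.0293/0.0198)/(2πk) = 0.3919/(2π·0.0362) = 1.723 m·K/W
ΣR = 2.404×10^-4 + 1.142 + 1.723 = 2.865 m·K/W
Q' = ΔT/ΣR = (4.89 °C − 30.5 °C)/2.865 = -8.939 W/m
From the inner boundary to the expanded polystyrene/fibreglass batt interface, ΣR_partial = 1.142 m·K/W.
T_interface = T_in − Q'·ΣR_partial = 4.89 °C − (-8.939)(1.142) = 15.1 °C

T = 15.1 °C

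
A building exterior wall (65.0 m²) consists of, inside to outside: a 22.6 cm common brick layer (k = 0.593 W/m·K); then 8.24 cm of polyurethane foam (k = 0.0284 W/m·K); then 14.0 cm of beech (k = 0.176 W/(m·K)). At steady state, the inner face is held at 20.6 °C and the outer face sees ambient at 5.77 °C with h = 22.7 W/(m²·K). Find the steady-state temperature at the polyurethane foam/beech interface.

Treat each layer as a resistance in series:
  R_common brick = L/(kA) = 0.226/(0.593·65.0) = 0.005863 K/W
  R_polyurethane foam = L/(kA) = 0.0824/(0.0284·65.0) = 0.04464 K/W
  R_beech = L/(kA) = 0.140/(0.176·65.0) = 0.01224 K/W
  R_conv,out = 1/(hA) = 1/(22.7·65.0) = 6.777×10^-4 K/W
ΣR = 0.005863 + 0.04464 + 0.01224 + 6.777×10^-4 = 0.06342 K/W
Q = ΔT/ΣR = (20.6 °C − 5.77 °C)/0.06342 = 233.8 W
From the inner boundary to the polyurethane foam/beech interface, ΣR_partial = 0.05050 K/W.
T_interface = T_in − Q·ΣR_partial = 20.6 °C − (233.8)(0.05050) = 8.79 °C

T = 8.79 °C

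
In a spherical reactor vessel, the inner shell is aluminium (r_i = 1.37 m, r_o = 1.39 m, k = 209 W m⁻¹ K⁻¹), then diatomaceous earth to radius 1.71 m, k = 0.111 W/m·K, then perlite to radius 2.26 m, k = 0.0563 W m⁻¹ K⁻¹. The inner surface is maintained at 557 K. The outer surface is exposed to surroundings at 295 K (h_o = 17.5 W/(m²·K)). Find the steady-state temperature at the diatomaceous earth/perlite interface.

T = 472 K

Resistance network (inner→outer):
  R_aluminium = (1/1.37 − 1/1.39)/(4πk) = 0.01050/(4π·209) = 3.999×10^-6 K/W
  R_diatomaceous earth = (1/1.39 − 1/1.71)/(4πk) = 0.1346/(4π·0.111) = 0.09652 K/W
  R_perlite = (1/1.71 − 1/2.26)/(4πk) = 0.1423/(4π·0.0563) = 0.2012 K/W
  R_conv,out = 1/(4πr²h) = 1/(4π·2.26²·17.5) = 8.903×10^-4 K/W
ΣR = 3.999×10^-6 + 0.09652 + 0.2012 + 8.903×10^-4 = 0.2986 K/W
Q = ΔT/ΣR = (557 K − 295 K)/0.2986 = 877.4 W
From the inner boundary to the diatomaceous earth/perlite interface, ΣR_partial = 0.09652 K/W.
T_interface = T_in − Q·ΣR_partial = 557 K − (877.4)(0.09652) = 472 K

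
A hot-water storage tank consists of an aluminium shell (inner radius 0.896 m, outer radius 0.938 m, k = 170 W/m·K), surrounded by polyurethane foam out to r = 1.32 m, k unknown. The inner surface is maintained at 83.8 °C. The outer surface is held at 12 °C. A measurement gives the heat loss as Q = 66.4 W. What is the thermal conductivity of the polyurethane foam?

ΣR = ΔT/Q = |83.8 − 12|/66.4 = 1.081 K/W
Known resistances:
  R_aluminium = (1/0.896 − 1/0.938)/(4πk) = 0.04997/(4π·170) = 2.339×10^-5 K/W
R_polyurethane foam = ΣR − ΣR_known = 1.081 − 2.339×10^-5 = 1.081 K/W
(1/r₁−1/r₂)/(4πk) = 1.081 ⇒ k = 0.3085/(4π·1.081) = 0.0227 W/m·K

k = 0.0227 W/m·K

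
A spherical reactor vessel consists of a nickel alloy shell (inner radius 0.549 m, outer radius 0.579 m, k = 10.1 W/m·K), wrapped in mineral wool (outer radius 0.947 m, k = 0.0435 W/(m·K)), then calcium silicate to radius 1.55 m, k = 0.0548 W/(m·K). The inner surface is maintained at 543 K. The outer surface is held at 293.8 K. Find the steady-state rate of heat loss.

Series thermal resistances, inner to outer:
  R_nickel alloy = (1/0.549 − 1/0.579)/(4πk) = 0.09438/(4π·10.1) = 7.436×10^-4 K/W
  R_mineral wool = (1/0.579 − 1/0.947)/(4πk) = 0.6711/(4π·0.0435) = 1.228 K/W
  R_calcium silicate = (1/0.947 − 1/1.55)/(4πk) = 0.4108/(4π·0.0548) = 0.5965 K/W
ΣR = 7.436×10^-4 + 1.228 + 0.5965 = 1.825 K/W
Q = ΔT/ΣR = (543 K − 293.8 K)/1.825 = 137 W

Q = 137 W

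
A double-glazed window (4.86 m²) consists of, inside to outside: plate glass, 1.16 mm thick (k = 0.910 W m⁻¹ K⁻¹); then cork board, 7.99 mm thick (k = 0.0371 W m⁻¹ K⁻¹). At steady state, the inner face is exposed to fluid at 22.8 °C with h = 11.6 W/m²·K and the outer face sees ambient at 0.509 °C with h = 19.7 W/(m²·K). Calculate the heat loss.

Q = 306 W

Resistance network (inner→outer):
  R_conv,in = 1/(hA) = 1/(11.6·4.86) = 0.01774 K/W
  R_plate glass = L/(kA) = 0.00116/(0.910·4.86) = 2.623×10^-4 K/W
  R_cork board = L/(kA) = 0.00799/(0.0371·4.86) = 0.04431 K/W
  R_conv,out = 1/(hA) = 1/(19.7·4.86) = 0.01044 K/W
ΣR = 0.01774 + 2.623×10^-4 + 0.04431 + 0.01044 = 0.07275 K/W
Q = ΔT/ΣR = (22.8 °C − 0.509 °C)/0.07275 = 306 W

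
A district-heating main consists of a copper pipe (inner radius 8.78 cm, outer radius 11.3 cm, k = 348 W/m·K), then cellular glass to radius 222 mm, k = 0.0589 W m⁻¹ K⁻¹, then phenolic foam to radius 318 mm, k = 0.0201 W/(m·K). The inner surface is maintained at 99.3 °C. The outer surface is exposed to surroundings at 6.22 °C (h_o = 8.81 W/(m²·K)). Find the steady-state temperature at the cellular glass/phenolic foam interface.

T = 63.4 °C

Series thermal resistances, inner to outer:
  R'_copper = ln(0.113/0.0878)/(2πk) = 0.2523/(2π·348) = 1.154×10^-4 m·K/W
  R'_cellular glass = ln(0.222/0.113)/(2πk) = 0.6753/(2π·0.0589) = 1.825 m·K/W
  R'_phenolic foam = ln(0.318/0.222)/(2πk) = 0.3594/(2π·0.0201) = 2.846 m·K/W
  R'_conv,out = 1/(2πr h) = 1/(2π·0.318·8.81) = 0.05681 m·K/W
ΣR = 1.154×10^-4 + 1.825 + 2.846 + 0.05681 = 4.728 m·K/W
Q' = ΔT/ΣR = (99.3 °C − 6.22 °C)/4.728 = 19.69 W/m
From the inner boundary to the cellular glass/phenolic foam interface, ΣR_partial = 1.825 m·K/W.
T_interface = T_in − Q'·ΣR_partial = 99.3 °C − (19.69)(1.825) = 63.4 °C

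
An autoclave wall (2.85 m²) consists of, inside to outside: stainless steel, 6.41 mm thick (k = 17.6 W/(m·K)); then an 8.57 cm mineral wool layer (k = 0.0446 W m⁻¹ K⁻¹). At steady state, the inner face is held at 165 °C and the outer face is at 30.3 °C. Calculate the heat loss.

Q = 200 W

Treat each layer as a resistance in series:
  R_stainless steel = L/(kA) = 0.00641/(17.6·2.85) = 1.278×10^-4 K/W
  R_mineral wool = L/(kA) = 0.0857/(0.0446·2.85) = 0.6742 K/W
ΣR = 1.278×10^-4 + 0.6742 = 0.6743 K/W
Q = ΔT/ΣR = (165 °C − 30.3 °C)/0.6743 = 200 W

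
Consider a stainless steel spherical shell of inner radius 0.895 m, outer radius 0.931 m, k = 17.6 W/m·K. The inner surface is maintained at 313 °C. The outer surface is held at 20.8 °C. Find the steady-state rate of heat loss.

Q = 4πk·ΔT/(1/r₁ − 1/r₂) = 4π × 17.6 × 292.2 / (1/0.895 − 1/0.931) = 1.50×10^6 W

Q = 1.50×10^6 W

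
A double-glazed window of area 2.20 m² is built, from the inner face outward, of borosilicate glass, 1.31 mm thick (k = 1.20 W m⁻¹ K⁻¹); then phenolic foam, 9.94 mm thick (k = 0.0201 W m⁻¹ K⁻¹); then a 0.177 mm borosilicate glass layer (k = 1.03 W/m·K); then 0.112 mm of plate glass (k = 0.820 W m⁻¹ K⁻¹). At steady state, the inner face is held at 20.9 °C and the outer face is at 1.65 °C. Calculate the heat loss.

Resistance network (inner→outer):
  R_borosilicate glass = L/(kA) = 0.00131/(1.20·2.20) = 4.962×10^-4 K/W
  R_phenolic foam = L/(kA) = 0.00994/(0.0201·2.20) = 0.2248 K/W
  R_borosilicate glass = L/(kA) = 1.77×10^-4/(1.03·2.20) = 7.811×10^-5 K/W
  R_plate glass = L/(kA) = 1.12×10^-4/(0.820·2.20) = 6.208×10^-5 K/W
ΣR = 4.962×10^-4 + 0.2248 + 7.811×10^-5 + 6.208×10^-5 = 0.2254 K/W
Q = ΔT/ΣR = (20.9 °C − 1.65 °C)/0.2254 = 85.4 W

Q = 85.4 W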